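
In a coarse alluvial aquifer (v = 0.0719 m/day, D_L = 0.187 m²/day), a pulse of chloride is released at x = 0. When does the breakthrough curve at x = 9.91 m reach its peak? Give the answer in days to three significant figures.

106 days

For the 1D instantaneous-source solution, setting ∂C/∂t = 0 at fixed x gives v²t² + 2Dt − x² = 0, so t = (√(D² + v²x²) − D)/v².
√(D² + v²x²) = √(0.187² + 0.0719² × 9.91²) = 0.7367; v² = 0.00516961.
t = (0.7367 − 0.187)/0.00516961 = 106 days (vs. the pure-advection estimate x/v = 138 d).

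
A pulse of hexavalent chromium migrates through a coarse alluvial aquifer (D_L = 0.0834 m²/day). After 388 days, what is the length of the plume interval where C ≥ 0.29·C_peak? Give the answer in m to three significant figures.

25.3 m

The plume is Gaussian with σ = √(2Dt) = √(2 × 0.0834 × 388) = 8.045 m.
C/C_peak = exp(−Δx²/(2σ²)) = 0.29 ⇒ Δx = σ·√(−2 ln 0.29) = 8.045 × 1.573 = 12.65 m.
Width = 2Δx = 25.3 m.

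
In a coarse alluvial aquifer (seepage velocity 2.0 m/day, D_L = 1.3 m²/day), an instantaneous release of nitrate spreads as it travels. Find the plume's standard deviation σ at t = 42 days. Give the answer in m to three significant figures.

10.4 m

Dispersive spreading gives a Gaussian with σ² = 2Dt; advection only shifts the center.
σ = √(2 × 1.3 × 42) = 10.4 m.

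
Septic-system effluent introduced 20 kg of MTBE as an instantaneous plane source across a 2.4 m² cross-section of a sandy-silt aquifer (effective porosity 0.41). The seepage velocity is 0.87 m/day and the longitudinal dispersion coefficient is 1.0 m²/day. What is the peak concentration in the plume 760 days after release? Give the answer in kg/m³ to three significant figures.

0.208 kg/m³

The peak of an instantaneous 1D plume sits at x = vt; there the Gaussian factor is 1 and C_max = M/(n_e·A·√(4πDt)), where n_e·A is the pore area the mass is dissolved in.
√(4πDt) = √(4π × 1.0 × 760) = 97.73 m, so C_max = 20/(0.41 × 2.4 × 97.73) = 0.208 kg/m³.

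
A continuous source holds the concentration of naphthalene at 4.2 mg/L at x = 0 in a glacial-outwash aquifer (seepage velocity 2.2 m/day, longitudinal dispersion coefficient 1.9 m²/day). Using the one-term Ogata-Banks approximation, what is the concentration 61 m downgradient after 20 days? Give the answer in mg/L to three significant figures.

For a continuous step input, C/C₀ ≈ ½·erfc((x−vt)/(2√(Dt))).
vt = 2.2 × 20 = 44 m and 2√(Dt) = 2√(1.9 × 20) = 12.33 m.
Argument (x−vt)/(2√(Dt)) = (61 − 44)/12.33 = 1.379; ½·erfc(1.379) = 0.02558.
C = 4.2 × 0.02558 = 0.107 mg/L.

0.107 mg/L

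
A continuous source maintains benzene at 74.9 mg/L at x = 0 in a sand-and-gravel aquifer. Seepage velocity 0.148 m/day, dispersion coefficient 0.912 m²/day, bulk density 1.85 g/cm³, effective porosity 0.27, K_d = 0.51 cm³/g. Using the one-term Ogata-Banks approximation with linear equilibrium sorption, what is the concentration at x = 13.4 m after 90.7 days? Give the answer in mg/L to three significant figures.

Retardation factor R = 1 + ρ_b·K_d/n = 1 + 1.85 × 0.51/0.27 = 4.494.
Sorption retards both mechanisms: v_R = v/R = 0.03293 m/day, D_R = D/R = 0.2029 m²/day.
v_R·t = 0.03293 × 90.7 = 2.986751 m; 2√(D_R t) = 8.580 m; argument = (13.4 − 2.986751)/8.580 = 1.214.
C = C₀ × ½·erfc(1.214) = 74.9 × 0.04300 = 3.22 mg/L.

3.22 mg/L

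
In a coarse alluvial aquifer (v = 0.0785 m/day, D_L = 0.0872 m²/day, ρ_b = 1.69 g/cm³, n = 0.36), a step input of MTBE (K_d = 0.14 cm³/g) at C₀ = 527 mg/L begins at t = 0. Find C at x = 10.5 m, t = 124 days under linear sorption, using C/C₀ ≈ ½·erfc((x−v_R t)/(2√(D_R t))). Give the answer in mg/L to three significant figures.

52.8 mg/L

Retardation factor R = 1 + ρ_b·K_d/n = 1 + 1.69 × 0.14/0.36 = 1.657.
Sorption retards both mechanisms: v_R = v/R = 0.04737 m/day, D_R = D/R = 0.05263 m²/day.
v_R·t = 0.04737 × 124 = 5.87388 m; 2√(D_R t) = 5.109 m; argument = (10.5 − 5.87388)/5.109 = 0.9055.
C = C₀ × ½·erfc(0.9055) = 527 × 0.1002 = 52.8 mg/L.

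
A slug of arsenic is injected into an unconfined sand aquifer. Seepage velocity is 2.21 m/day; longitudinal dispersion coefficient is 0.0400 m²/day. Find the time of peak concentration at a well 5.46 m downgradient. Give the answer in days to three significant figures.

For the 1D instantaneous-source solution, setting ∂C/∂t = 0 at fixed x gives v²t² + 2Dt − x² = 0, so t = (√(D² + v²x²) − D)/v².
√(D² + v²x²) = √(0.0400² + 2.21² × 5.46²) = 12.07; v² = 4.8841.
t = (12.07 − 0.0400)/4.8841 = 2.46 days (vs. the pure-advection estimate x/v = 2.47 d).

2.46 days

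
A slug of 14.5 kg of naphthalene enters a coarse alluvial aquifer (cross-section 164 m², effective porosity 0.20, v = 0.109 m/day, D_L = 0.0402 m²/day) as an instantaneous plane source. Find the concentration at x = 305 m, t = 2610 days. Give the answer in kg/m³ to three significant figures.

0.00447 kg/m³

For an instantaneous plane source, C(x,t) = M/(n_e·A·√(4πDt)) · exp(−(x−vt)²/(4Dt)), with n_e·A the pore (flow) area.
Plume center vt = 0.109 × 2610 = 284.49 m, so the well at 305 m is 20.51 m downgradient of the peak.
√(4πDt) = 36.31 m, giving peak height M/(n_e·A·√(4πDt)) = 14.5/(0.20 × 164 × 36.31) = 0.01217 kg/m³.
(x−vt)²/(4Dt) = (20.51)²/(4 × 0.0402 × 2610) = 1.002; exp(−1.002) = 0.3671.
C = 0.01217 × 0.3671 = 0.00447 kg/m³.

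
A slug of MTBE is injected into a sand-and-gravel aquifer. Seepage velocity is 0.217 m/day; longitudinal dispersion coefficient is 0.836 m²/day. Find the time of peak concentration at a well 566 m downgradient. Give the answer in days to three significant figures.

For the 1D instantaneous-source solution, setting ∂C/∂t = 0 at fixed x gives v²t² + 2Dt − x² = 0, so t = (√(D² + v²x²) − D)/v².
√(D² + v²x²) = √(0.836² + 0.217² × 566²) = 122.8; v² = 0.047089.
t = (122.8 − 0.836)/0.047089 = 2590 days (vs. the pure-advection estimate x/v = 2610 d).

2590 days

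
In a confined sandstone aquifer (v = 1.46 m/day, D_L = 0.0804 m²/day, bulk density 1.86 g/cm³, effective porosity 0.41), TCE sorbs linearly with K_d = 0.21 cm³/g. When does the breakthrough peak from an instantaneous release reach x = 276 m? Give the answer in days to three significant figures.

369 days

Retardation factor R = 1 + ρ_b·K_d/n = 1 + 1.86 × 0.21/0.41 = 1.953.
Sorption retards both mechanisms: v_R = v/R = 0.7476 m/day, D_R = D/R = 0.04117 m²/day.
Peak time from v_R²t² + 2D_R t − x² = 0: t = (√(D_R² + v_R²x²) − D_R)/v_R².
√(D_R² + v_R²x²) = √(0.04117² + 0.7476² × 276²) = 206.3; v_R² = 0.5589.
t = (206.3 − 0.04117)/0.5589 = 369 days.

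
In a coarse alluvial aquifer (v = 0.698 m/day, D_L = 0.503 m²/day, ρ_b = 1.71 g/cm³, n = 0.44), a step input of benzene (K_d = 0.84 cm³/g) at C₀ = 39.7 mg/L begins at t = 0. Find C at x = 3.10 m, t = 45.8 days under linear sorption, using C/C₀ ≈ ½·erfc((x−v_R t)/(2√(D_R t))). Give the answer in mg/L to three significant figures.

36.1 mg/L

Retardation factor R = 1 + ρ_b·K_d/n = 1 + 1.71 × 0.84/0.44 = 4.265.
Sorption retards both mechanisms: v_R = v/R = 0.1637 m/day, D_R = D/R = 0.1179 m²/day.
v_R·t = 0.1637 × 45.8 = 7.49746 m; 2√(D_R t) = 4.648 m; argument = (3.10 − 7.49746)/4.648 = -0.9461.
C = C₀ × ½·erfc(-0.9461) = 39.7 × 0.9095 = 36.1 mg/L.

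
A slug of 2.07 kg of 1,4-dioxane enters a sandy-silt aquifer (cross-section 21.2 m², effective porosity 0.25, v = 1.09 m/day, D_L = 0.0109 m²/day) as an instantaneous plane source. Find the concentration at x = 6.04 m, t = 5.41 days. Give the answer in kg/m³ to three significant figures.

0.416 kg/m³

For an instantaneous plane source, C(x,t) = M/(n_e·A·√(4πDt)) · exp(−(x−vt)²/(4Dt)), with n_e·A the pore (flow) area.
Plume center vt = 1.09 × 5.41 = 5.8969 m, so the well at 6.04 m is 0.1431 m downgradient of the peak.
√(4πDt) = 0.8608 m, giving peak height M/(n_e·A·√(4πDt)) = 2.07/(0.25 × 21.2 × 0.8608) = 0.4537 kg/m³.
(x−vt)²/(4Dt) = (0.1431)²/(4 × 0.0109 × 5.41) = 0.08682; exp(−0.08682) = 0.9168.
C = 0.4537 × 0.9168 = 0.416 kg/m³.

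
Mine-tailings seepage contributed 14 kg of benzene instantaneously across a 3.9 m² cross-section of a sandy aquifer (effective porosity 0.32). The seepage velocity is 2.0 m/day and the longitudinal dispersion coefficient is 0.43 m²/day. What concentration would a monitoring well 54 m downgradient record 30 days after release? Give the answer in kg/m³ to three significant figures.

For an instantaneous plane source, C(x,t) = M/(n_e·A·√(4πDt)) · exp(−(x−vt)²/(4Dt)), with n_e·A the pore (flow) area.
Plume center vt = 2.0 × 30 = 60 m, so the well at 54 m is 6 m upgradient of the peak.
√(4πDt) = 12.73 m, giving peak height M/(n_e·A·√(4πDt)) = 14/(0.32 × 3.9 × 12.73) = 0.8812 kg/m³.
(x−vt)²/(4Dt) = (-6)²/(4 × 0.43 × 30) = 0.6977; exp(−0.6977) = 0.4977.
C = 0.8812 × 0.4977 = 0.439 kg/m³.

0.439 kg/m³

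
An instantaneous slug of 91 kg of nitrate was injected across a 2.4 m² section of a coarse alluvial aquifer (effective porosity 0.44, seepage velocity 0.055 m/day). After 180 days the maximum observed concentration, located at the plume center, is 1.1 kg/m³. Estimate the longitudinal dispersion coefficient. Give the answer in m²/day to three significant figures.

2.71 m²/day

At the plume center C_max = M/(n_e·A·√(4πDt)), so D = M²/(4πt·(n_e·A·C_max)²).
n_e·A·C_max = 0.44 × 2.4 × 1.1 = 1.162 kg/m.
D = 91²/(4π × 180 × 1.162²) = 2.71 m²/day.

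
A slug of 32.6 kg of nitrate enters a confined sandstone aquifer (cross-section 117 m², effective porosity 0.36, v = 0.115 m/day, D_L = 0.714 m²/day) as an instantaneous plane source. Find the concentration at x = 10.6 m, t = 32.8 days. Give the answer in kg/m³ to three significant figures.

0.0274 kg/m³

For an instantaneous plane source, C(x,t) = M/(n_e·A·√(4πDt)) · exp(−(x−vt)²/(4Dt)), with n_e·A the pore (flow) area.
Plume center vt = 0.115 × 32.8 = 3.772 m, so the well at 10.6 m is 6.828 m downgradient of the peak.
√(4πDt) = 17.16 m, giving peak height M/(n_e·A·√(4πDt)) = 32.6/(0.36 × 117 × 17.16) = 0.04510 kg/m³.
(x−vt)²/(4Dt) = (6.828)²/(4 × 0.714 × 32.8) = 0.4977; exp(−0.4977) = 0.6079.
C = 0.04510 × 0.6079 = 0.0274 kg/m³.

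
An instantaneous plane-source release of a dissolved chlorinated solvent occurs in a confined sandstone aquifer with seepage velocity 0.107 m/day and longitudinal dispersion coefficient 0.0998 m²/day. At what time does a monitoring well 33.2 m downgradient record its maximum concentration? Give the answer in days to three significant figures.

For the 1D instantaneous-source solution, setting ∂C/∂t = 0 at fixed x gives v²t² + 2Dt − x² = 0, so t = (√(D² + v²x²) − D)/v².
√(D² + v²x²) = √(0.0998² + 0.107² × 33.2²) = 3.554; v² = 0.011449.
t = (3.554 − 0.0998)/0.011449 = 302 days (vs. the pure-advection estimate x/v = 310 d).

302 days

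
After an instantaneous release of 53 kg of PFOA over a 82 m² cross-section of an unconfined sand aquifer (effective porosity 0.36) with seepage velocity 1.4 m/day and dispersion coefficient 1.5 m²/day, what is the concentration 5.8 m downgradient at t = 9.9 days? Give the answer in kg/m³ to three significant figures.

For an instantaneous plane source, C(x,t) = M/(n_e·A·√(4πDt)) · exp(−(x−vt)²/(4Dt)), with n_e·A the pore (flow) area.
Plume center vt = 1.4 × 9.9 = 13.86 m, so the well at 5.8 m is 8.06 m upgradient of the peak.
√(4πDt) = 13.66 m, giving peak height M/(n_e·A·√(4πDt)) = 53/(0.36 × 82 × 13.66) = 0.1314 kg/m³.
(x−vt)²/(4Dt) = (-8.06)²/(4 × 1.5 × 9.9) = 1.094; exp(−1.094) = 0.3349.
C = 0.1314 × 0.3349 = 0.0440 kg/m³.

0.0440 kg/m³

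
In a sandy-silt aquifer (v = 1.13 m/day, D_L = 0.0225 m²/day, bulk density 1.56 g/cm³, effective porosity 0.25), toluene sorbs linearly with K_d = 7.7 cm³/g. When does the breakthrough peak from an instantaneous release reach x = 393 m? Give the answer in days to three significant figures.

Retardation factor R = 1 + ρ_b·K_d/n = 1 + 1.56 × 7.7/0.25 = 49.05.
Sorption retards both mechanisms: v_R = v/R = 0.02304 m/day, D_R = D/R = 0.0004587 m²/day.
Peak time from v_R²t² + 2D_R t − x² = 0: t = (√(D_R² + v_R²x²) − D_R)/v_R².
√(D_R² + v_R²x²) = √(0.0004587² + 0.02304² × 393²) = 9.055; v_R² = 0.0005308.
t = (9.055 − 0.0004587)/0.0005308 = 17100 days.

17100 days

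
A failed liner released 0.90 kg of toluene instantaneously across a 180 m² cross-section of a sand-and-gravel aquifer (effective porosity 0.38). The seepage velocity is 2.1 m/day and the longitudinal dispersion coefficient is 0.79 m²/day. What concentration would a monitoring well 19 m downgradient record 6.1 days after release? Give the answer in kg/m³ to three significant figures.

For an instantaneous plane source, C(x,t) = M/(n_e·A·√(4πDt)) · exp(−(x−vt)²/(4Dt)), with n_e·A the pore (flow) area.
Plume center vt = 2.1 × 6.1 = 12.81 m, so the well at 19 m is 6.19 m downgradient of the peak.
√(4πDt) = 7.782 m, giving peak height M/(n_e·A·√(4πDt)) = 0.90/(0.38 × 180 × 7.782) = 0.001691 kg/m³.
(x−vt)²/(4Dt) = (6.19)²/(4 × 0.79 × 6.1) = 1.988; exp(−1.988) = 0.1370.
C = 0.001691 × 0.1370 = 0.000232 kg/m³.

0.000232 kg/m³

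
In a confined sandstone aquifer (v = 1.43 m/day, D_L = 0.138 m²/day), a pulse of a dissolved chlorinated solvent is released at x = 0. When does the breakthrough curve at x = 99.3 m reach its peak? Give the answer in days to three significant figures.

69.4 days

For the 1D instantaneous-source solution, setting ∂C/∂t = 0 at fixed x gives v²t² + 2Dt − x² = 0, so t = (√(D² + v²x²) − D)/v².
√(D² + v²x²) = √(0.138² + 1.43² × 99.3²) = 142.0; v² = 2.0449.
t = (142.0 − 0.138)/2.0449 = 69.4 days (vs. the pure-advection estimate x/v = 69.4 d).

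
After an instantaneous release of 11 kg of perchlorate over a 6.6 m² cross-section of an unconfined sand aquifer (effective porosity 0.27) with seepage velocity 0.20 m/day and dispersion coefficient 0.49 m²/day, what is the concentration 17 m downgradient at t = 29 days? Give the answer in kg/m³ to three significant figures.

For an instantaneous plane source, C(x,t) = M/(n_e·A·√(4πDt)) · exp(−(x−vt)²/(4Dt)), with n_e·A the pore (flow) area.
Plume center vt = 0.20 × 29 = 5.8 m, so the well at 17 m is 11.2 m downgradient of the peak.
√(4πDt) = 13.36 m, giving peak height M/(n_e·A·√(4πDt)) = 11/(0.27 × 6.6 × 13.36) = 0.4620 kg/m³.
(x−vt)²/(4Dt) = (11.2)²/(4 × 0.49 × 29) = 2.207; exp(−2.207) = 0.1100.
C = 0.4620 × 0.1100 = 0.0508 kg/m³.

0.0508 kg/m³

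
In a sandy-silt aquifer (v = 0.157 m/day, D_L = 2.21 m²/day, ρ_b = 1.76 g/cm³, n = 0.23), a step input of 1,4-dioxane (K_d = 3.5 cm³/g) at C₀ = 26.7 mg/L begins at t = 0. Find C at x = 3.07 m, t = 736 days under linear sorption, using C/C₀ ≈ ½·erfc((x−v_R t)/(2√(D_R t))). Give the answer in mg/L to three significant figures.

14.4 mg/L

Retardation factor R = 1 + ρ_b·K_d/n = 1 + 1.76 × 3.5/0.23 = 27.78.
Sorption retards both mechanisms: v_R = v/R = 0.005652 m/day, D_R = D/R = 0.07955 m²/day.
v_R·t = 0.005652 × 736 = 4.159872 m; 2√(D_R t) = 15.30 m; argument = (3.07 − 4.159872)/15.30 = -0.07123.
C = C₀ × ½·erfc(-0.07123) = 26.7 × 0.5401 = 14.4 mg/L.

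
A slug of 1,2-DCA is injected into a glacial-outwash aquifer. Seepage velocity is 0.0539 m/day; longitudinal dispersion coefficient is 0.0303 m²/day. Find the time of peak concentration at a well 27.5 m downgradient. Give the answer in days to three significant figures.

For the 1D instantaneous-source solution, setting ∂C/∂t = 0 at fixed x gives v²t² + 2Dt − x² = 0, so t = (√(D² + v²x²) − D)/v².
√(D² + v²x²) = √(0.0303² + 0.0539² × 27.5²) = 1.483; v² = 0.00290521.
t = (1.483 − 0.0303)/0.00290521 = 500 days (vs. the pure-advection estimate x/v = 510 d).

500 days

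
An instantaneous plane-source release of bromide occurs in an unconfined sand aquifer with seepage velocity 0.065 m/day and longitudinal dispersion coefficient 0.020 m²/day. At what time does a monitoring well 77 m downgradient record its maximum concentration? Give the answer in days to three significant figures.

For the 1D instantaneous-source solution, setting ∂C/∂t = 0 at fixed x gives v²t² + 2Dt − x² = 0, so t = (√(D² + v²x²) − D)/v².
√(D² + v²x²) = √(0.020² + 0.065² × 77²) = 5.005; v² = 0.004225.
t = (5.005 − 0.020)/0.004225 = 1180 days (vs. the pure-advection estimate x/v = 1180 d).

1180 days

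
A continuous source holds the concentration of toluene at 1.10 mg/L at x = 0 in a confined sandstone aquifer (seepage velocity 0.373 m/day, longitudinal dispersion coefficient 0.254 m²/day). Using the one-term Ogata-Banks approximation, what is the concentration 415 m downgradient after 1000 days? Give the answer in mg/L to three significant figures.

0.0343 mg/L

For a continuous step input, C/C₀ ≈ ½·erfc((x−vt)/(2√(Dt))).
vt = 0.373 × 1000 = 373 m and 2√(Dt) = 2√(0.254 × 1000) = 31.87 m.
Argument (x−vt)/(2√(Dt)) = (415 − 373)/31.87 = 1.318; ½·erfc(1.318) = 0.03117.
C = 1.10 × 0.03117 = 0.0343 mg/L.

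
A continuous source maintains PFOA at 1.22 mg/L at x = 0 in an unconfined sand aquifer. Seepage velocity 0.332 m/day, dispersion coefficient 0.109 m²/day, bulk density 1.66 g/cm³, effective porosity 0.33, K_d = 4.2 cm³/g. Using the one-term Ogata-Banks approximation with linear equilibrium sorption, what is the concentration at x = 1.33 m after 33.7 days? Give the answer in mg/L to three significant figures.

Retardation factor R = 1 + ρ_b·K_d/n = 1 + 1.66 × 4.2/0.33 = 22.13.
Sorption retards both mechanisms: v_R = v/R = 0.01500 m/day, D_R = D/R = 0.004925 m²/day.
v_R·t = 0.01500 × 33.7 = 0.5055 m; 2√(D_R t) = 0.8148 m; argument = (1.33 − 0.5055)/0.8148 = 1.012.
C = C₀ × ½·erfc(1.012) = 1.22 × 0.07619 = 0.0930 mg/L.

0.0930 mg/L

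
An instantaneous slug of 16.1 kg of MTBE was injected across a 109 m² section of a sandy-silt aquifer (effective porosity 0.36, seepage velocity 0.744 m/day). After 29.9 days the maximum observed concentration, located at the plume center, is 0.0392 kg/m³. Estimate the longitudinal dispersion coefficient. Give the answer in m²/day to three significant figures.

At the plume center C_max = M/(n_e·A·√(4πDt)), so D = M²/(4πt·(n_e·A·C_max)²).
n_e·A·C_max = 0.36 × 109 × 0.0392 = 1.538 kg/m.
D = 16.1²/(4π × 29.9 × 1.538²) = 0.292 m²/day.

0.292 m²/day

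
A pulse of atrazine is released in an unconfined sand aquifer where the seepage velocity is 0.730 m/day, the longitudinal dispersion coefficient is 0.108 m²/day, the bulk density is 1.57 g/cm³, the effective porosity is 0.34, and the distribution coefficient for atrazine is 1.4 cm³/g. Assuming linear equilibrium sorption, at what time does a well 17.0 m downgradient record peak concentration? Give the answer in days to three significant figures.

Retardation factor R = 1 + ρ_b·K_d/n = 1 + 1.57 × 1.4/0.34 = 7.465.
Sorption retards both mechanisms: v_R = v/R = 0.09779 m/day, D_R = D/R = 0.01447 m²/day.
Peak time from v_R²t² + 2D_R t − x² = 0: t = (√(D_R² + v_R²x²) − D_R)/v_R².
√(D_R² + v_R²x²) = √(0.01447² + 0.09779² × 17.0²) = 1.662; v_R² = 0.009563.
t = (1.662 − 0.01447)/0.009563 = 172 days.

172 days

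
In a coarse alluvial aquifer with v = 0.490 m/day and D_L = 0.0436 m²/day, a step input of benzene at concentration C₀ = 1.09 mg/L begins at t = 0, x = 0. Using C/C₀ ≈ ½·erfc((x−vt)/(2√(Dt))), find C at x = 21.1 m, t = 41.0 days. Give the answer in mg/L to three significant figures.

0.323 mg/L

For a continuous step input, C/C₀ ≈ ½·erfc((x−vt)/(2√(Dt))).
vt = 0.490 × 41.0 = 20.09 m and 2√(Dt) = 2√(0.0436 × 41.0) = 2.674 m.
Argument (x−vt)/(2√(Dt)) = (21.1 − 20.09)/2.674 = 0.3777; ½·erfc(0.3777) = 0.2966.
C = 1.09 × 0.2966 = 0.323 mg/L.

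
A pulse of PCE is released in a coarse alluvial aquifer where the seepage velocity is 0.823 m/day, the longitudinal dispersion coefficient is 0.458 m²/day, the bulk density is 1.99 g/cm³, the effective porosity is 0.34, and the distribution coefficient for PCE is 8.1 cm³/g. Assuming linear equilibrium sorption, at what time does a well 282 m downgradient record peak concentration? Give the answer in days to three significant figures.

Retardation factor R = 1 + ρ_b·K_d/n = 1 + 1.99 × 8.1/0.34 = 48.41.
Sorption retards both mechanisms: v_R = v/R = 0.01700 m/day, D_R = D/R = 0.009461 m²/day.
Peak time from v_R²t² + 2D_R t − x² = 0: t = (√(D_R² + v_R²x²) − D_R)/v_R².
√(D_R² + v_R²x²) = √(0.009461² + 0.01700² × 282²) = 4.794; v_R² = 0.0002890.
t = (4.794 − 0.009461)/0.0002890 = 16600 days.

16600 days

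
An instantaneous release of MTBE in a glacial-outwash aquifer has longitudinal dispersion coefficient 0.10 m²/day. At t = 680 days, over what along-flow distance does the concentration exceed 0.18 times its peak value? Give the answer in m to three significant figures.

The plume is Gaussian with σ = √(2Dt) = √(2 × 0.10 × 680) = 11.66 m.
C/C_peak = exp(−Δx²/(2σ²)) = 0.18 ⇒ Δx = σ·√(−2 ln 0.18) = 11.66 × 1.852 = 21.59 m.
Width = 2Δx = 43.2 m.

43.2 m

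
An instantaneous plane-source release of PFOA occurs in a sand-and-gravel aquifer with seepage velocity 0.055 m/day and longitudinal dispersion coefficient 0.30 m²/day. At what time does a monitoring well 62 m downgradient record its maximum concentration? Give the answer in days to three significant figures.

For the 1D instantaneous-source solution, setting ∂C/∂t = 0 at fixed x gives v²t² + 2Dt − x² = 0, so t = (√(D² + v²x²) − D)/v².
√(D² + v²x²) = √(0.30² + 0.055² × 62²) = 3.423; v² = 0.003025.
t = (3.423 − 0.30)/0.003025 = 1030 days (vs. the pure-advection estimate x/v = 1130 d).

1030 days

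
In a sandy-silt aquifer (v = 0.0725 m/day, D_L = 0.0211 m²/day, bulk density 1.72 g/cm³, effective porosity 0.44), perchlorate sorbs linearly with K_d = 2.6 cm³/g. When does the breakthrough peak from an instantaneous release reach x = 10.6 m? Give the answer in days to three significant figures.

1590 days

Retardation factor R = 1 + ρ_b·K_d/n = 1 + 1.72 × 2.6/0.44 = 11.16.
Sorption retards both mechanisms: v_R = v/R = 0.006496 m/day, D_R = D/R = 0.001891 m²/day.
Peak time from v_R²t² + 2D_R t − x² = 0: t = (√(D_R² + v_R²x²) − D_R)/v_R².
√(D_R² + v_R²x²) = √(0.001891² + 0.006496² × 10.6²) = 0.06888; v_R² = 4.220e-05.
t = (0.06888 − 0.001891)/4.220e-05 = 1590 days.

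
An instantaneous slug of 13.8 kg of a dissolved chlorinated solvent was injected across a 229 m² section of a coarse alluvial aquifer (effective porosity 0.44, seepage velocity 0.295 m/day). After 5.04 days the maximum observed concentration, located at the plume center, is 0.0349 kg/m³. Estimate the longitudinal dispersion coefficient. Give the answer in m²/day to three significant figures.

0.243 m²/day

At the plume center C_max = M/(n_e·A·√(4πDt)), so D = M²/(4πt·(n_e·A·C_max)²).
n_e·A·C_max = 0.44 × 229 × 0.0349 = 3.517 kg/m.
D = 13.8²/(4π × 5.04 × 3.517²) = 0.243 m²/day.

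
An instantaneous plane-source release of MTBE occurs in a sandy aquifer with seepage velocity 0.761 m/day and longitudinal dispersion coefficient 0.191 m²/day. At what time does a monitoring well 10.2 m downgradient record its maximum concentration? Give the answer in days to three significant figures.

For the 1D instantaneous-source solution, setting ∂C/∂t = 0 at fixed x gives v²t² + 2Dt − x² = 0, so t = (√(D² + v²x²) − D)/v².
√(D² + v²x²) = √(0.191² + 0.761² × 10.2²) = 7.765; v² = 0.579121.
t = (7.765 − 0.191)/0.579121 = 13.1 days (vs. the pure-advection estimate x/v = 13.4 d).

13.1 days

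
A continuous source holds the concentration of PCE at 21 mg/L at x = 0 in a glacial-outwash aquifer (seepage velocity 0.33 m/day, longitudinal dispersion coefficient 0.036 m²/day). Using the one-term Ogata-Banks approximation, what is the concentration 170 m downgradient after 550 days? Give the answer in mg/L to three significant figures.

20.3 mg/L

For a continuous step input, C/C₀ ≈ ½·erfc((x−vt)/(2√(Dt))).
vt = 0.33 × 550 = 181.5 m and 2√(Dt) = 2√(0.036 × 550) = 8.899 m.
Argument (x−vt)/(2√(Dt)) = (170 − 181.5)/8.899 = -1.292; ½·erfc(-1.292) = 0.9662.
C = 21 × 0.9662 = 20.3 mg/L.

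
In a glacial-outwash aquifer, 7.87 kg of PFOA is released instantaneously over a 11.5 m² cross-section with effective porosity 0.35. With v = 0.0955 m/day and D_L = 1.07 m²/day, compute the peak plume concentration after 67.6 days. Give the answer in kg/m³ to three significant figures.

The peak of an instantaneous 1D plume sits at x = vt; there the Gaussian factor is 1 and C_max = M/(n_e·A·√(4πDt)), where n_e·A is the pore area the mass is dissolved in.
√(4πDt) = √(4π × 1.07 × 67.6) = 30.15 m, so C_max = 7.87/(0.35 × 11.5 × 30.15) = 0.0649 kg/m³.

0.0649 kg/m³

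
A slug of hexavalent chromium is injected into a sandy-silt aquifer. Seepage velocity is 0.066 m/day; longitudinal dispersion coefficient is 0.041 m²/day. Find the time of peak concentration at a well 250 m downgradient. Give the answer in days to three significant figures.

For the 1D instantaneous-source solution, setting ∂C/∂t = 0 at fixed x gives v²t² + 2Dt − x² = 0, so t = (√(D² + v²x²) − D)/v².
√(D² + v²x²) = √(0.041² + 0.066² × 250²) = 16.50; v² = 0.004356.
t = (16.50 − 0.041)/0.004356 = 3780 days (vs. the pure-advection estimate x/v = 3790 d).

3780 days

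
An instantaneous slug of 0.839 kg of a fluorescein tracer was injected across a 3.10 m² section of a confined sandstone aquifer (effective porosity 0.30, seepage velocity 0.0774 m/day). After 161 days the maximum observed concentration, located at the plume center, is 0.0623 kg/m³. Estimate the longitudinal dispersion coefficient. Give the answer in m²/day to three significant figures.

0.104 m²/day

At the plume center C_max = M/(n_e·A·√(4πDt)), so D = M²/(4πt·(n_e·A·C_max)²).
n_e·A·C_max = 0.30 × 3.10 × 0.0623 = 0.05794 kg/m.
D = 0.839²/(4π × 161 × 0.05794²) = 0.104 m²/day.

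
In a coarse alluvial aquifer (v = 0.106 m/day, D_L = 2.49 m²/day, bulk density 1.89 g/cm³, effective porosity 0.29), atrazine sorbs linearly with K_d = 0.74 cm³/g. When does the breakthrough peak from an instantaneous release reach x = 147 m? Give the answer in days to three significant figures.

6890 days

Retardation factor R = 1 + ρ_b·K_d/n = 1 + 1.89 × 0.74/0.29 = 5.823.
Sorption retards both mechanisms: v_R = v/R = 0.01820 m/day, D_R = D/R = 0.4276 m²/day.
Peak time from v_R²t² + 2D_R t − x² = 0: t = (√(D_R² + v_R²x²) − D_R)/v_R².
√(D_R² + v_R²x²) = √(0.4276² + 0.01820² × 147²) = 2.709; v_R² = 0.0003312.
t = (2.709 − 0.4276)/0.0003312 = 6890 days.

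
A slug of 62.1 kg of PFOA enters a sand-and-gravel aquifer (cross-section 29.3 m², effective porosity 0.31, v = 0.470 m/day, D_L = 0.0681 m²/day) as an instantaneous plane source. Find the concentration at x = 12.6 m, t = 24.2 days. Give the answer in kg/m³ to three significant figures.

For an instantaneous plane source, C(x,t) = M/(n_e·A·√(4πDt)) · exp(−(x−vt)²/(4Dt)), with n_e·A the pore (flow) area.
Plume center vt = 0.470 × 24.2 = 11.374 m, so the well at 12.6 m is 1.226 m downgradient of the peak.
√(4πDt) = 4.551 m, giving peak height M/(n_e·A·√(4πDt)) = 62.1/(0.31 × 29.3 × 4.551) = 1.502 kg/m³.
(x−vt)²/(4Dt) = (1.226)²/(4 × 0.0681 × 24.2) = 0.2280; exp(−0.2280) = 0.7961.
C = 1.502 × 0.7961 = 1.20 kg/m³.

1.20 kg/m³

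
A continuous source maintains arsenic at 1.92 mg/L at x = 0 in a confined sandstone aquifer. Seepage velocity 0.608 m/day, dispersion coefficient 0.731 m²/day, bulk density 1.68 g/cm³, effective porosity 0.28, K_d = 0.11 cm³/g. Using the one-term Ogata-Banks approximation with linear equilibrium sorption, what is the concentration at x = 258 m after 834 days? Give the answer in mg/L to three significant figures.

1.84 mg/L

Retardation factor R = 1 + ρ_b·K_d/n = 1 + 1.68 × 0.11/0.28 = 1.660.
Sorption retards both mechanisms: v_R = v/R = 0.3663 m/day, D_R = D/R = 0.4404 m²/day.
v_R·t = 0.3663 × 834 = 305.4942 m; 2√(D_R t) = 38.33 m; argument = (258 − 305.4942)/38.33 = -1.239.
C = C₀ × ½·erfc(-1.239) = 1.92 × 0.9601 = 1.84 mg/L.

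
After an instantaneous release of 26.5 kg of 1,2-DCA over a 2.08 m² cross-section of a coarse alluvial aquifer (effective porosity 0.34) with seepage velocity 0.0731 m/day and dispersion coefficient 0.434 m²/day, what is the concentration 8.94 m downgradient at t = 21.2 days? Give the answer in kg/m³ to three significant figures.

0.790 kg/m³

For an instantaneous plane source, C(x,t) = M/(n_e·A·√(4πDt)) · exp(−(x−vt)²/(4Dt)), with n_e·A the pore (flow) area.
Plume center vt = 0.0731 × 21.2 = 1.54972 m, so the well at 8.94 m is 7.39028 m downgradient of the peak.
√(4πDt) = 10.75 m, giving peak height M/(n_e·A·√(4πDt)) = 26.5/(0.34 × 2.08 × 10.75) = 3.486 kg/m³.
(x−vt)²/(4Dt) = (7.39028)²/(4 × 0.434 × 21.2) = 1.484; exp(−1.484) = 0.2267.
C = 3.486 × 0.2267 = 0.790 kg/m³.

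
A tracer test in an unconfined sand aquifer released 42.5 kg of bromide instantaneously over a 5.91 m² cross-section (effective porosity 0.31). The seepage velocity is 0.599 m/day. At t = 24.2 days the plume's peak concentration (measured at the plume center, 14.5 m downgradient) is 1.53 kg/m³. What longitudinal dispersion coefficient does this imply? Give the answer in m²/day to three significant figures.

At the plume center C_max = M/(n_e·A·√(4πDt)), so D = M²/(4πt·(n_e·A·C_max)²).
n_e·A·C_max = 0.31 × 5.91 × 1.53 = 2.803 kg/m.
D = 42.5²/(4π × 24.2 × 2.803²) = 0.756 m²/day.

0.756 m²/day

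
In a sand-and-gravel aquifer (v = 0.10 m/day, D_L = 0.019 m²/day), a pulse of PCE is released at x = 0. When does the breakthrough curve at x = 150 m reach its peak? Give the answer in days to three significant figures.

1500 days

For the 1D instantaneous-source solution, setting ∂C/∂t = 0 at fixed x gives v²t² + 2Dt − x² = 0, so t = (√(D² + v²x²) − D)/v².
√(D² + v²x²) = √(0.019² + 0.10² × 150²) = 15.00; v² = 0.01.
t = (15.00 − 0.019)/0.01 = 1500 days (vs. the pure-advection estimate x/v = 1500 d).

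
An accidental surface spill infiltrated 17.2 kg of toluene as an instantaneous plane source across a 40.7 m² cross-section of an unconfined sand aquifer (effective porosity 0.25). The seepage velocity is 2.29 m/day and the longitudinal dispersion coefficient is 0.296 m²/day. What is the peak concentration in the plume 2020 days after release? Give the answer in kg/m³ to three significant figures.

0.0195 kg/m³

The peak of an instantaneous 1D plume sits at x = vt; there the Gaussian factor is 1 and C_max = M/(n_e·A·√(4πDt)), where n_e·A is the pore area the mass is dissolved in.
√(4πDt) = √(4π × 0.296 × 2020) = 86.68 m, so C_max = 17.2/(0.25 × 40.7 × 86.68) = 0.0195 kg/m³.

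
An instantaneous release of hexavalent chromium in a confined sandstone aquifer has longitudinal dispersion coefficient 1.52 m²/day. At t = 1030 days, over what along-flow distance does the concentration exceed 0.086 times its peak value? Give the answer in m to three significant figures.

The plume is Gaussian with σ = √(2Dt) = √(2 × 1.52 × 1030) = 55.96 m.
C/C_peak = exp(−Δx²/(2σ²)) = 0.086 ⇒ Δx = σ·√(−2 ln 0.086) = 55.96 × 2.215 = 124.0 m.
Width = 2Δx = 248 m.

248 m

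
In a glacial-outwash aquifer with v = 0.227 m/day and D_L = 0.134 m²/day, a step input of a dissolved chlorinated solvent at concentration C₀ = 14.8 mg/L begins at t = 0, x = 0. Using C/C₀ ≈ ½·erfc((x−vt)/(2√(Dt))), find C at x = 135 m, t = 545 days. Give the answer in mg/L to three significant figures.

2.59 mg/L

For a continuous step input, C/C₀ ≈ ½·erfc((x−vt)/(2√(Dt))).
vt = 0.227 × 545 = 123.715 m and 2√(Dt) = 2√(0.134 × 545) = 17.09 m.
Argument (x−vt)/(2√(Dt)) = (135 − 123.715)/17.09 = 0.6603; ½·erfc(0.6603) = 0.1752.
C = 14.8 × 0.1752 = 2.59 mg/L.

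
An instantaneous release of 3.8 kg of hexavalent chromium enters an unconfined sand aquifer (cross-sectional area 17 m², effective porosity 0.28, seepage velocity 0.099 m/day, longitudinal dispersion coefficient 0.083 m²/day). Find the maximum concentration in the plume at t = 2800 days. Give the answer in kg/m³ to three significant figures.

0.0148 kg/m³

The peak of an instantaneous 1D plume sits at x = vt; there the Gaussian factor is 1 and C_max = M/(n_e·A·√(4πDt)), where n_e·A is the pore area the mass is dissolved in.
√(4πDt) = √(4π × 0.083 × 2800) = 54.04 m, so C_max = 3.8/(0.28 × 17 × 54.04) = 0.0148 kg/m³.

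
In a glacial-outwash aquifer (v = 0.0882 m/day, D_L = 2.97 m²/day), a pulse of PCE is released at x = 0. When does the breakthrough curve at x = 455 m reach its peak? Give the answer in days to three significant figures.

For the 1D instantaneous-source solution, setting ∂C/∂t = 0 at fixed x gives v²t² + 2Dt − x² = 0, so t = (√(D² + v²x²) − D)/v².
√(D² + v²x²) = √(2.97² + 0.0882² × 455²) = 40.24; v² = 0.00777924.
t = (40.24 − 2.97)/0.00777924 = 4790 days (vs. the pure-advection estimate x/v = 5160 d).

4790 days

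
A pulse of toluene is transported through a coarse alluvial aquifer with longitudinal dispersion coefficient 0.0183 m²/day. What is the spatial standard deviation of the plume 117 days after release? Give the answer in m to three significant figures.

2.07 m

Dispersive spreading gives a Gaussian with σ² = 2Dt; advection only shifts the center.
σ = √(2 × 0.0183 × 117) = 2.07 m.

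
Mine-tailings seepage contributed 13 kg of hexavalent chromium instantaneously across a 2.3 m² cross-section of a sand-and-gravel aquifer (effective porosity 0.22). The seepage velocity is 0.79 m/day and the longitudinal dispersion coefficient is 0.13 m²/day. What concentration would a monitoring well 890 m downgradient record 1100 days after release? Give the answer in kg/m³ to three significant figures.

For an instantaneous plane source, C(x,t) = M/(n_e·A·√(4πDt)) · exp(−(x−vt)²/(4Dt)), with n_e·A the pore (flow) area.
Plume center vt = 0.79 × 1100 = 869 m, so the well at 890 m is 21 m downgradient of the peak.
√(4πDt) = 42.39 m, giving peak height M/(n_e·A·√(4πDt)) = 13/(0.22 × 2.3 × 42.39) = 0.6061 kg/m³.
(x−vt)²/(4Dt) = (21)²/(4 × 0.13 × 1100) = 0.7710; exp(−0.7710) = 0.4626.
C = 0.6061 × 0.4626 = 0.280 kg/m³.

0.280 kg/m³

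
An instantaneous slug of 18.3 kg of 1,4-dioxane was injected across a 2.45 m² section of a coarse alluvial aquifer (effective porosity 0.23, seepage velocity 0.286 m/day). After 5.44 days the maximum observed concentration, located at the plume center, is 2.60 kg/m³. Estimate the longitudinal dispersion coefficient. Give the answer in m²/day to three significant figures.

At the plume center C_max = M/(n_e·A·√(4πDt)), so D = M²/(4πt·(n_e·A·C_max)²).
n_e·A·C_max = 0.23 × 2.45 × 2.60 = 1.465 kg/m.
D = 18.3²/(4π × 5.44 × 1.465²) = 2.28 m²/day.

2.28 m²/day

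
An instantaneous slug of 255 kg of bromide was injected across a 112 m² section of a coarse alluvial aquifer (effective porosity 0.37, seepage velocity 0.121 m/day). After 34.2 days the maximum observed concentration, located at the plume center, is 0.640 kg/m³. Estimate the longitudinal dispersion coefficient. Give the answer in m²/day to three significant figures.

At the plume center C_max = M/(n_e·A·√(4πDt)), so D = M²/(4πt·(n_e·A·C_max)²).
n_e·A·C_max = 0.37 × 112 × 0.640 = 26.52 kg/m.
D = 255²/(4π × 34.2 × 26.52²) = 0.215 m²/day.

0.215 m²/day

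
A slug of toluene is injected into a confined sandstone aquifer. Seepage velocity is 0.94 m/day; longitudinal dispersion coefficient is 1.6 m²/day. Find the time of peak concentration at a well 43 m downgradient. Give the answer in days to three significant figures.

For the 1D instantaneous-source solution, setting ∂C/∂t = 0 at fixed x gives v²t² + 2Dt − x² = 0, so t = (√(D² + v²x²) − D)/v².
√(D² + v²x²) = √(1.6² + 0.94² × 43²) = 40.45; v² = 0.8836.
t = (40.45 − 1.6)/0.8836 = 44.0 days (vs. the pure-advection estimate x/v = 45.7 d).

44.0 days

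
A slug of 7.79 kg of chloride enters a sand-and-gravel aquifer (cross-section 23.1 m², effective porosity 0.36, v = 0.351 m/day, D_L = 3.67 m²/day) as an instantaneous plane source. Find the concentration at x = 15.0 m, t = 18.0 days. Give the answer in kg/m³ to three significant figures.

For an instantaneous plane source, C(x,t) = M/(n_e·A·√(4πDt)) · exp(−(x−vt)²/(4Dt)), with n_e·A the pore (flow) area.
Plume center vt = 0.351 × 18.0 = 6.318 m, so the well at 15.0 m is 8.682 m downgradient of the peak.
√(4πDt) = 28.81 m, giving peak height M/(n_e·A·√(4πDt)) = 7.79/(0.36 × 23.1 × 28.81) = 0.03251 kg/m³.
(x−vt)²/(4Dt) = (8.682)²/(4 × 3.67 × 18.0) = 0.2853; exp(−0.2853) = 0.7518.
C = 0.03251 × 0.7518 = 0.0244 kg/m³.

0.0244 kg/m³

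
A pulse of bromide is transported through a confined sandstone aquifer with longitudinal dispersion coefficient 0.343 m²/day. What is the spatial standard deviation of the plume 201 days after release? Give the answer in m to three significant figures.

11.7 m

Dispersive spreading gives a Gaussian with σ² = 2Dt; advection only shifts the center.
σ = √(2 × 0.343 × 201) = 11.7 m.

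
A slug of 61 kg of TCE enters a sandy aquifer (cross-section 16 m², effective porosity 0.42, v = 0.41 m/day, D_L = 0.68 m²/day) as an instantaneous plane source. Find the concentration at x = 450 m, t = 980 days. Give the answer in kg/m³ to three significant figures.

0.0415 kg/m³

For an instantaneous plane source, C(x,t) = M/(n_e·A·√(4πDt)) · exp(−(x−vt)²/(4Dt)), with n_e·A the pore (flow) area.
Plume center vt = 0.41 × 980 = 401.8 m, so the well at 450 m is 48.2 m downgradient of the peak.
√(4πDt) = 91.51 m, giving peak height M/(n_e·A·√(4πDt)) = 61/(0.42 × 16 × 91.51) = 0.09920 kg/m³.
(x−vt)²/(4Dt) = (48.2)²/(4 × 0.68 × 980) = 0.8716; exp(−0.8716) = 0.4183.
C = 0.09920 × 0.4183 = 0.0415 kg/m³.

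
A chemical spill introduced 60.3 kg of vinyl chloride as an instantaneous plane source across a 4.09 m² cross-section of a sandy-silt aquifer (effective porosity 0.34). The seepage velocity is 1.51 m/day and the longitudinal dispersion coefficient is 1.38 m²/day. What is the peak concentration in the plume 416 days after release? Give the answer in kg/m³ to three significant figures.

0.511 kg/m³

The peak of an instantaneous 1D plume sits at x = vt; there the Gaussian factor is 1 and C_max = M/(n_e·A·√(4πDt)), where n_e·A is the pore area the mass is dissolved in.
√(4πDt) = √(4π × 1.38 × 416) = 84.94 m, so C_max = 60.3/(0.34 × 4.09 × 84.94) = 0.511 kg/m³.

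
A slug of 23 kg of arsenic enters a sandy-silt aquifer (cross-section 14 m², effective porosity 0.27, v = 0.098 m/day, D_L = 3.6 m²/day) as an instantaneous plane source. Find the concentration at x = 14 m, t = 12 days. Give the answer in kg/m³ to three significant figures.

0.101 kg/m³

For an instantaneous plane source, C(x,t) = M/(n_e·A·√(4πDt)) · exp(−(x−vt)²/(4Dt)), with n_e·A the pore (flow) area.
Plume center vt = 0.098 × 12 = 1.176 m, so the well at 14 m is 12.824 m downgradient of the peak.
√(4πDt) = 23.30 m, giving peak height M/(n_e·A·√(4πDt)) = 23/(0.27 × 14 × 23.30) = 0.2611 kg/m³.
(x−vt)²/(4Dt) = (12.824)²/(4 × 3.6 × 12) = 0.9517; exp(−0.9517) = 0.3861.
C = 0.2611 × 0.3861 = 0.101 kg/m³.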